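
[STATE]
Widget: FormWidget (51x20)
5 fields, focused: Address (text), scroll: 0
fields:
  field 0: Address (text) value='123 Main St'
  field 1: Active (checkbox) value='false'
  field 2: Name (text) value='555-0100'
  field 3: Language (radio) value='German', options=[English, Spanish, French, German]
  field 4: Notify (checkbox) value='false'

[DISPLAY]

> Address:    [123 Main St                        ]
  Active:     [ ]                                  
  Name:       [555-0100                           ]
  Language:   ( ) English  ( ) Spanish  ( ) French 
  Notify:     [ ]                                  
                                                   
                                                   
                                                   
                                                   
                                                   
                                                   
                                                   
                                                   
                                                   
                                                   
                                                   
                                                   
                                                   
                                                   
                                                   


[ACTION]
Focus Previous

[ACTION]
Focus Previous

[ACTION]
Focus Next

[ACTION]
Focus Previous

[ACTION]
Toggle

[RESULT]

  Address:    [123 Main St                        ]
  Active:     [ ]                                  
  Name:       [555-0100                           ]
> Language:   ( ) English  ( ) Spanish  ( ) French 
  Notify:     [ ]                                  
                                                   
                                                   
                                                   
                                                   
                                                   
                                                   
                                                   
                                                   
                                                   
                                                   
                                                   
                                                   
                                                   
                                                   
                                                   


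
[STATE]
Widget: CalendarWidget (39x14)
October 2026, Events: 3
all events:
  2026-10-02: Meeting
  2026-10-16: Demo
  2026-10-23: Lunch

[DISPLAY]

              October 2026             
Mo Tu We Th Fr Sa Su                   
          1  2*  3  4                  
 5  6  7  8  9 10 11                   
12 13 14 15 16* 17 18                  
19 20 21 22 23* 24 25                  
26 27 28 29 30 31                      
                                       
                                       
                                       
                                       
                                       
                                       
                                       


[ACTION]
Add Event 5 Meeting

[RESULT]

              October 2026             
Mo Tu We Th Fr Sa Su                   
          1  2*  3  4                  
 5*  6  7  8  9 10 11                  
12 13 14 15 16* 17 18                  
19 20 21 22 23* 24 25                  
26 27 28 29 30 31                      
                                       
                                       
                                       
                                       
                                       
                                       
                                       


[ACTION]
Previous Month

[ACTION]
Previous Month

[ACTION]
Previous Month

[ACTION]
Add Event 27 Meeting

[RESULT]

               July 2026               
Mo Tu We Th Fr Sa Su                   
       1  2  3  4  5                   
 6  7  8  9 10 11 12                   
13 14 15 16 17 18 19                   
20 21 22 23 24 25 26                   
27* 28 29 30 31                        
                                       
                                       
                                       
                                       
                                       
                                       
                                       


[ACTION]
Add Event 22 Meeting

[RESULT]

               July 2026               
Mo Tu We Th Fr Sa Su                   
       1  2  3  4  5                   
 6  7  8  9 10 11 12                   
13 14 15 16 17 18 19                   
20 21 22* 23 24 25 26                  
27* 28 29 30 31                        
                                       
                                       
                                       
                                       
                                       
                                       
                                       


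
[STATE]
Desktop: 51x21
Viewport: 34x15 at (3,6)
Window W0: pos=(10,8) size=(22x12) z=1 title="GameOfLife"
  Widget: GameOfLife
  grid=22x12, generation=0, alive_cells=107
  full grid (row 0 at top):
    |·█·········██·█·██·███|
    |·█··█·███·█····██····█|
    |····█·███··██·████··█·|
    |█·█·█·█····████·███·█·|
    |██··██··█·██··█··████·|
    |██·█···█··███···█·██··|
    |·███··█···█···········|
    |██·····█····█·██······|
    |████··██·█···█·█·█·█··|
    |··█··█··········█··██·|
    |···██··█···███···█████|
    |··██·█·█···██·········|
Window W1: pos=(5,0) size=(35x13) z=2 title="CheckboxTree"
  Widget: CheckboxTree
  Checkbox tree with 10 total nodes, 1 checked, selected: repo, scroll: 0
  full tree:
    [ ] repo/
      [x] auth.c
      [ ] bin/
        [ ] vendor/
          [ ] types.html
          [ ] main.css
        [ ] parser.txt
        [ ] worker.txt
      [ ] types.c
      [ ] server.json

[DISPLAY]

  ┃     [ ] vendor/               
  ┃       [ ] types.html          
  ┃       [ ] main.css            
  ┃     [ ] parser.txt            
  ┃     [ ] worker.txt            
  ┃   [ ] types.c                 
  ┗━━━━━━━━━━━━━━━━━━━━━━━━━━━━━━━
       ┃·█·█·█····████·███·█┃     
       ┃█··██··█·██··█··████┃     
       ┃█·█···█··███···█·██·┃     
       ┃███··█···█··········┃     
       ┃█·····█····█·██·····┃     
       ┃███··██·█···█·█·█·█·┃     
       ┗━━━━━━━━━━━━━━━━━━━━┛     
                                  


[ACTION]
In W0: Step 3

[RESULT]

  ┃     [ ] vendor/               
  ┃       [ ] types.html          
  ┃       [ ] main.css            
  ┃     [ ] parser.txt            
  ┃     [ ] worker.txt            
  ┃   [ ] types.c                 
  ┗━━━━━━━━━━━━━━━━━━━━━━━━━━━━━━━
       ┃··██··············█·┃     
       ┃·██·················┃     
       ┃··█······████·█·····┃     
       ┃···█·····████·██····┃     
       ┃·········███··██████┃     
       ┃·······██·····█·████┃     
       ┗━━━━━━━━━━━━━━━━━━━━┛     
                                  


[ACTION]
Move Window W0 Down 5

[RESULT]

  ┃     [ ] vendor/               
  ┃       [ ] types.html          
  ┃       [ ] main.css            
  ┃     [ ] parser.txt            
  ┃     [ ] worker.txt            
  ┃   [ ] types.c                 
  ┗━━━━━━━━━━━━━━━━━━━━━━━━━━━━━━━
       ┃····················┃     
       ┃··██··············█·┃     
       ┃·██·················┃     
       ┃··█······████·█·····┃     
       ┃···█·····████·██····┃     
       ┃·········███··██████┃     
       ┃·······██·····█·████┃     
       ┗━━━━━━━━━━━━━━━━━━━━┛     


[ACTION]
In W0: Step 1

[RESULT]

  ┃     [ ] vendor/               
  ┃       [ ] types.html          
  ┃       [ ] main.css            
  ┃     [ ] parser.txt            
  ┃     [ ] worker.txt            
  ┃   [ ] types.c                 
  ┗━━━━━━━━━━━━━━━━━━━━━━━━━━━━━━━
       ┃········█···········┃     
       ┃·███················┃     
       ┃·█········██········┃     
       ┃·███·····█··█·██····┃     
       ┃········█········██·┃     
       ┃············█······█┃     
       ┃····█·████··········┃     
       ┗━━━━━━━━━━━━━━━━━━━━┛     


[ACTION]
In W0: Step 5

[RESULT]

  ┃     [ ] vendor/               
  ┃       [ ] types.html          
  ┃       [ ] main.css            
  ┃     [ ] parser.txt            
  ┃     [ ] worker.txt            
  ┃   [ ] types.c                 
  ┗━━━━━━━━━━━━━━━━━━━━━━━━━━━━━━━
       ┃·██·················┃     
       ┃█·█········█········┃     
       ┃█·········███·······┃     
       ┃█·██·····███·█······┃     
       ┃·█··█···██··███····█┃     
       ┃····█·······█·█··██·┃     
       ┃··██··········█··██·┃     
       ┗━━━━━━━━━━━━━━━━━━━━┛     


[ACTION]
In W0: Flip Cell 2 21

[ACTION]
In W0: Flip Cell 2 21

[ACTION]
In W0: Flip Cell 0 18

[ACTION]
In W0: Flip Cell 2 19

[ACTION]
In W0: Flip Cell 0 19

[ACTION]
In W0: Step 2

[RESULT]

  ┃     [ ] vendor/               
  ┃       [ ] types.html          
  ┃       [ ] main.css            
  ┃     [ ] parser.txt            
  ┃     [ ] worker.txt            
  ┃   [ ] types.c                 
  ┗━━━━━━━━━━━━━━━━━━━━━━━━━━━━━━━
       ┃███········█········┃     
       ┃█·········██········┃     
       ┃·█·······███········┃     
       ┃█···█···█···········┃     
       ┃█···█···██····█···██┃     
       ┃··█··············██·┃     
       ┃···█·········██·█··█┃     
       ┗━━━━━━━━━━━━━━━━━━━━┛     


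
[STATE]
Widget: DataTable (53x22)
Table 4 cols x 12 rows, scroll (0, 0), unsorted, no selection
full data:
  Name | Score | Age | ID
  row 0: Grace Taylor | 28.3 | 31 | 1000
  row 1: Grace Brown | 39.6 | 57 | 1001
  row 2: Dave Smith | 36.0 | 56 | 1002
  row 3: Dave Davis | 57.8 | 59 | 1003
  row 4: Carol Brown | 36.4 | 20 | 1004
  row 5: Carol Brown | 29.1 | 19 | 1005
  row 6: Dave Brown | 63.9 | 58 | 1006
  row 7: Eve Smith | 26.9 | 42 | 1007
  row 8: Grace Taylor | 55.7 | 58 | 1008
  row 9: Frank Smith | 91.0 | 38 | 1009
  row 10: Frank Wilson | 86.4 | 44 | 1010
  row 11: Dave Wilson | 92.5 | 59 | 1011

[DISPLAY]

Name        │Score│Age│ID                            
────────────┼─────┼───┼────                          
Grace Taylor│28.3 │31 │1000                          
Grace Brown │39.6 │57 │1001                          
Dave Smith  │36.0 │56 │1002                          
Dave Davis  │57.8 │59 │1003                          
Carol Brown │36.4 │20 │1004                          
Carol Brown │29.1 │19 │1005                          
Dave Brown  │63.9 │58 │1006                          
Eve Smith   │26.9 │42 │1007                          
Grace Taylor│55.7 │58 │1008                          
Frank Smith │91.0 │38 │1009                          
Frank Wilson│86.4 │44 │1010                          
Dave Wilson │92.5 │59 │1011                          
                                                     
                                                     
                                                     
                                                     
                                                     
                                                     
                                                     
                                                     


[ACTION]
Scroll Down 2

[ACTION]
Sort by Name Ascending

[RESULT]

Name       ▲│Score│Age│ID                            
────────────┼─────┼───┼────                          
Carol Brown │36.4 │20 │1004                          
Carol Brown │29.1 │19 │1005                          
Dave Brown  │63.9 │58 │1006                          
Dave Davis  │57.8 │59 │1003                          
Dave Smith  │36.0 │56 │1002                          
Dave Wilson │92.5 │59 │1011                          
Eve Smith   │26.9 │42 │1007                          
Frank Smith │91.0 │38 │1009                          
Frank Wilson│86.4 │44 │1010                          
Grace Brown │39.6 │57 │1001                          
Grace Taylor│28.3 │31 │1000                          
Grace Taylor│55.7 │58 │1008                          
                                                     
                                                     
                                                     
                                                     
                                                     
                                                     
                                                     
                                                     


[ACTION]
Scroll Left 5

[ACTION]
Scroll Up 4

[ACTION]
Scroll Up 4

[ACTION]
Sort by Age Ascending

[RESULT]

Name        │Score│Ag▲│ID                            
────────────┼─────┼───┼────                          
Carol Brown │29.1 │19 │1005                          
Carol Brown │36.4 │20 │1004                          
Grace Taylor│28.3 │31 │1000                          
Frank Smith │91.0 │38 │1009                          
Eve Smith   │26.9 │42 │1007                          
Frank Wilson│86.4 │44 │1010                          
Dave Smith  │36.0 │56 │1002                          
Grace Brown │39.6 │57 │1001                          
Dave Brown  │63.9 │58 │1006                          
Grace Taylor│55.7 │58 │1008                          
Dave Davis  │57.8 │59 │1003                          
Dave Wilson │92.5 │59 │1011                          
                                                     
                                                     
                                                     
                                                     
                                                     
                                                     
                                                     
                                                     


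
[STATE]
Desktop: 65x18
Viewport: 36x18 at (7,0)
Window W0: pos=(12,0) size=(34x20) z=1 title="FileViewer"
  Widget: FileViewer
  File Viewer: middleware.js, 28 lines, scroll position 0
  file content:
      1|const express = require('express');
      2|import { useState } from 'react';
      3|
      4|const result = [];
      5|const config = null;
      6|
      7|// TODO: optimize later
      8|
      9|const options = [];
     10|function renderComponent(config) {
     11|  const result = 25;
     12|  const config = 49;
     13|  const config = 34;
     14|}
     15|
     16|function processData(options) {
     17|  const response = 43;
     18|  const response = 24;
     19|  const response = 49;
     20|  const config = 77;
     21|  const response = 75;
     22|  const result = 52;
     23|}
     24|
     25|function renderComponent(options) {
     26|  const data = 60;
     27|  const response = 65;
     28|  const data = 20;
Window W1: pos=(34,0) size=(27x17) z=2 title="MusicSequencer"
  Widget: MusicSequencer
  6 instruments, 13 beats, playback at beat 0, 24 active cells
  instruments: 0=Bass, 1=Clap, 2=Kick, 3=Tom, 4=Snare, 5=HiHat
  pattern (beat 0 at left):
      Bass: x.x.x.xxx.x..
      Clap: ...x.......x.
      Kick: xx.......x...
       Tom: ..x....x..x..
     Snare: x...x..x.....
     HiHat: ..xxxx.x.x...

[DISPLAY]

     ┏━━━━━━━━━━━━━━━━━━━━━┏━━━━━━━━
     ┃ FileViewer          ┃ MusicSe
     ┠─────────────────────┠────────
     ┃const express = requi┃      ▼1
     ┃import { useState } f┃  Bass█·
     ┃                     ┃  Clap··
     ┃const result = [];   ┃  Kick██
     ┃const config = null; ┃   Tom··
     ┃                     ┃ Snare█·
     ┃// TODO: optimize lat┃ HiHat··
     ┃                     ┃        
     ┃const options = [];  ┃        
     ┃function renderCompon┃        
     ┃  const result = 25; ┃        
     ┃  const config = 49; ┃        
     ┃  const config = 34; ┃        
     ┃}                    ┗━━━━━━━━
     ┃                              


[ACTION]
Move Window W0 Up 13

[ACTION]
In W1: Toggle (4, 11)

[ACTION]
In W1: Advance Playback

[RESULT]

     ┏━━━━━━━━━━━━━━━━━━━━━┏━━━━━━━━
     ┃ FileViewer          ┃ MusicSe
     ┠─────────────────────┠────────
     ┃const express = requi┃      0▼
     ┃import { useState } f┃  Bass█·
     ┃                     ┃  Clap··
     ┃const result = [];   ┃  Kick██
     ┃const config = null; ┃   Tom··
     ┃                     ┃ Snare█·
     ┃// TODO: optimize lat┃ HiHat··
     ┃                     ┃        
     ┃const options = [];  ┃        
     ┃function renderCompon┃        
     ┃  const result = 25; ┃        
     ┃  const config = 49; ┃        
     ┃  const config = 34; ┃        
     ┃}                    ┗━━━━━━━━
     ┃                              


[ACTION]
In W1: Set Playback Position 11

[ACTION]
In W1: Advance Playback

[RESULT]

     ┏━━━━━━━━━━━━━━━━━━━━━┏━━━━━━━━
     ┃ FileViewer          ┃ MusicSe
     ┠─────────────────────┠────────
     ┃const express = requi┃      01
     ┃import { useState } f┃  Bass█·
     ┃                     ┃  Clap··
     ┃const result = [];   ┃  Kick██
     ┃const config = null; ┃   Tom··
     ┃                     ┃ Snare█·
     ┃// TODO: optimize lat┃ HiHat··
     ┃                     ┃        
     ┃const options = [];  ┃        
     ┃function renderCompon┃        
     ┃  const result = 25; ┃        
     ┃  const config = 49; ┃        
     ┃  const config = 34; ┃        
     ┃}                    ┗━━━━━━━━
     ┃                              


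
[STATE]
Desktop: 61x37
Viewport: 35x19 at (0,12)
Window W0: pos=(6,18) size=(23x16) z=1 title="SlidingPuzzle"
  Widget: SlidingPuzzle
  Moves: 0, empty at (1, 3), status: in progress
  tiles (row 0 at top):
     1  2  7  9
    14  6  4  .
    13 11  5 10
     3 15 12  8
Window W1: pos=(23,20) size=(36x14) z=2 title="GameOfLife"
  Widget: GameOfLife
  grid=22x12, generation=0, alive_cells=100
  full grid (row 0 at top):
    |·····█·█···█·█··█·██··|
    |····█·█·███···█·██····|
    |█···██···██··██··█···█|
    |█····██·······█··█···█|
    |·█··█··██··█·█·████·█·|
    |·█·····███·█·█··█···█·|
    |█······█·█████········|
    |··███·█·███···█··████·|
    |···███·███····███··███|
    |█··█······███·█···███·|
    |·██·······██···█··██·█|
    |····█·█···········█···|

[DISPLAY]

                                   
                                   
                                   
                                   
                                   
                                   
      ┏━━━━━━━━━━━━━━━━━━━━━┓      
      ┃ SlidingPuzzle       ┃      
      ┠────────────────┏━━━━━━━━━━━
      ┃┌────┬────┬────┬┃ GameOfLife
      ┃│  1 │  2 │  7 │┠───────────
      ┃├────┼────┼────┼┃Gen: 0     
      ┃│ 14 │  6 │  4 │┃····█·█·███
      ┃├────┼────┼────┼┃█···██···██
      ┃│ 13 │ 11 │  5 │┃█····██····
      ┃├────┼────┼────┼┃·█··█··██··
      ┃│  3 │ 15 │ 12 │┃·█·····███·
      ┃└────┴────┴────┴┃█······█·██
      ┃Moves: 0        ┃··███·█·███


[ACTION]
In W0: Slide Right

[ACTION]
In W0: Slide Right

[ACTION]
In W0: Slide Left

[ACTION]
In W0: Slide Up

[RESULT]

                                   
                                   
                                   
                                   
                                   
                                   
      ┏━━━━━━━━━━━━━━━━━━━━━┓      
      ┃ SlidingPuzzle       ┃      
      ┠────────────────┏━━━━━━━━━━━
      ┃┌────┬────┬────┬┃ GameOfLife
      ┃│  1 │  2 │  7 │┠───────────
      ┃├────┼────┼────┼┃Gen: 0     
      ┃│ 14 │  6 │  5 │┃····█·█·███
      ┃├────┼────┼────┼┃█···██···██
      ┃│ 13 │ 11 │    │┃█····██····
      ┃├────┼────┼────┼┃·█··█··██··
      ┃│  3 │ 15 │ 12 │┃·█·····███·
      ┃└────┴────┴────┴┃█······█·██
      ┃Moves: 4        ┃··███·█·███


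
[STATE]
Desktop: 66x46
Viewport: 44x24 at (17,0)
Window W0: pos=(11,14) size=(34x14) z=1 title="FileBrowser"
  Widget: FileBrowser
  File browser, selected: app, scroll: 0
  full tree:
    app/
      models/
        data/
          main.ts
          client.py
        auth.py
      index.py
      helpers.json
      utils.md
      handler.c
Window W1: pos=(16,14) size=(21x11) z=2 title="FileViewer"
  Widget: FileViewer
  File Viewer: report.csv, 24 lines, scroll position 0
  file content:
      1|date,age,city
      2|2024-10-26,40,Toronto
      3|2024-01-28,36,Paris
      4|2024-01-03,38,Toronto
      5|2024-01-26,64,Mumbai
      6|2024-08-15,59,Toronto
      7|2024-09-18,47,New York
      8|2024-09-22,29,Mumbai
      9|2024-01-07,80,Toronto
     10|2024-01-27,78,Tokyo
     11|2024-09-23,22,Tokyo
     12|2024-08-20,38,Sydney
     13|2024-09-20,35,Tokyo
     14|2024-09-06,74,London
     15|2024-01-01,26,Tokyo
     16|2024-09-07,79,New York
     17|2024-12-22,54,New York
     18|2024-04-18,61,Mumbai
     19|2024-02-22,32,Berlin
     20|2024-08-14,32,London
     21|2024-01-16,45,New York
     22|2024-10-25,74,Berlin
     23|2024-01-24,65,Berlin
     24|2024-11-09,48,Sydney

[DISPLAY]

                                            
                                            
                                            
                                            
                                            
                                            
                                            
                                            
                                            
                                            
                                            
                                            
                                            
                                            
━━━━━━━━━━━━━━━━━━━┓━━━━━━━┓                
 FileViewer        ┃       ┃                
───────────────────┨───────┨                
date,age,city     ▲┃       ┃                
2024-10-26,40,Toro█┃       ┃                
2024-01-28,36,Pari░┃       ┃                
2024-01-03,38,Toro░┃       ┃                
2024-01-26,64,Mumb░┃       ┃                
2024-08-15,59,Toro░┃       ┃                
2024-09-18,47,New ▼┃       ┃                


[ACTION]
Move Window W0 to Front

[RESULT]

                                            
                                            
                                            
                                            
                                            
                                            
                                            
                                            
                                            
                                            
                                            
                                            
                                            
                                            
━━━━━━━━━━━━━━━━━━━━━━━━━━━┓                
Browser                    ┃                
───────────────────────────┨                
 app/                      ┃                
+] models/                 ┃                
ndex.py                    ┃                
elpers.json                ┃                
tils.md                    ┃                
andler.c                   ┃                
                           ┃                


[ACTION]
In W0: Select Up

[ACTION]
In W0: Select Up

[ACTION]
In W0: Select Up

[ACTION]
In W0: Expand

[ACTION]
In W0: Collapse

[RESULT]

                                            
                                            
                                            
                                            
                                            
                                            
                                            
                                            
                                            
                                            
                                            
                                            
                                            
                                            
━━━━━━━━━━━━━━━━━━━━━━━━━━━┓                
Browser                    ┃                
───────────────────────────┨                
 app/                      ┃                
                           ┃                
                           ┃                
                           ┃                
                           ┃                
                           ┃                
                           ┃                


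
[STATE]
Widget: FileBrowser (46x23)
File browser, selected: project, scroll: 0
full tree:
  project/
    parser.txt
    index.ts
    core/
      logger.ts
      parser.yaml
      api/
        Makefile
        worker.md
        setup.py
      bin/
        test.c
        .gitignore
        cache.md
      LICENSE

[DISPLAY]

> [-] project/                                
    parser.txt                                
    index.ts                                  
    [+] core/                                 
                                              
                                              
                                              
                                              
                                              
                                              
                                              
                                              
                                              
                                              
                                              
                                              
                                              
                                              
                                              
                                              
                                              
                                              
                                              


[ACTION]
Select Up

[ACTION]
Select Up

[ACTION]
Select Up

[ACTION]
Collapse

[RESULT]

> [+] project/                                
                                              
                                              
                                              
                                              
                                              
                                              
                                              
                                              
                                              
                                              
                                              
                                              
                                              
                                              
                                              
                                              
                                              
                                              
                                              
                                              
                                              
                                              


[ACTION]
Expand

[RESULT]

> [-] project/                                
    parser.txt                                
    index.ts                                  
    [+] core/                                 
                                              
                                              
                                              
                                              
                                              
                                              
                                              
                                              
                                              
                                              
                                              
                                              
                                              
                                              
                                              
                                              
                                              
                                              
                                              


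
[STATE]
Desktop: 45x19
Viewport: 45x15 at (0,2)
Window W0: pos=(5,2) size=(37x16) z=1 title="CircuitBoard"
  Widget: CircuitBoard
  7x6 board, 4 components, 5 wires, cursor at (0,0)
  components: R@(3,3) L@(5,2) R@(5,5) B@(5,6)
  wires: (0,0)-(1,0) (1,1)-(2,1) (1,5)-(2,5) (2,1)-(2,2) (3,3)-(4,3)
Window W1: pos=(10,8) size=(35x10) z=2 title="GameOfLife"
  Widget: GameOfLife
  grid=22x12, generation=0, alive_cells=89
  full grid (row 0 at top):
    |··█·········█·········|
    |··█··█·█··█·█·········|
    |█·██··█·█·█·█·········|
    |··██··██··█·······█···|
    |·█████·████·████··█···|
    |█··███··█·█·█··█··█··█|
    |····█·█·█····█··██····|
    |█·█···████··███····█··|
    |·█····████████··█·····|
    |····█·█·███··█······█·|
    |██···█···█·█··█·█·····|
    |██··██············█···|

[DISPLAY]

     ┏━━━━━━━━━━━━━━━━━━━━━━━━━━━━━━━━━━━┓   
     ┃ CircuitBoard                      ┃   
     ┠───────────────────────────────────┨   
     ┃   0 1 2 3 4 5 6                   ┃   
     ┃0  [.]                             ┃   
     ┃    │                              ┃   
     ┃1   ┏━━━━━━━━━━━━━━━━━━━━━━━━━━━━━━━━━┓
     ┃    ┃ GameOfLife                      ┃
     ┃2   ┠─────────────────────────────────┨
     ┃    ┃Gen: 0                           ┃
     ┃3   ┃··██··██··█·······█···           ┃
     ┃    ┃·█████·████·████··█···           ┃
     ┃4   ┃█··███··█·█·█··█··█··█           ┃
     ┃    ┃····█·█·█····█··██····           ┃
     ┃5   ┃█·█···████··███····█··           ┃


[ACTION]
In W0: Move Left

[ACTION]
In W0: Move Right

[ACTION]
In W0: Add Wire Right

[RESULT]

     ┏━━━━━━━━━━━━━━━━━━━━━━━━━━━━━━━━━━━┓   
     ┃ CircuitBoard                      ┃   
     ┠───────────────────────────────────┨   
     ┃   0 1 2 3 4 5 6                   ┃   
     ┃0   ·  [.]─ ·                      ┃   
     ┃    │                              ┃   
     ┃1   ┏━━━━━━━━━━━━━━━━━━━━━━━━━━━━━━━━━┓
     ┃    ┃ GameOfLife                      ┃
     ┃2   ┠─────────────────────────────────┨
     ┃    ┃Gen: 0                           ┃
     ┃3   ┃··██··██··█·······█···           ┃
     ┃    ┃·█████·████·████··█···           ┃
     ┃4   ┃█··███··█·█·█··█··█··█           ┃
     ┃    ┃····█·█·█····█··██····           ┃
     ┃5   ┃█·█···████··███····█··           ┃


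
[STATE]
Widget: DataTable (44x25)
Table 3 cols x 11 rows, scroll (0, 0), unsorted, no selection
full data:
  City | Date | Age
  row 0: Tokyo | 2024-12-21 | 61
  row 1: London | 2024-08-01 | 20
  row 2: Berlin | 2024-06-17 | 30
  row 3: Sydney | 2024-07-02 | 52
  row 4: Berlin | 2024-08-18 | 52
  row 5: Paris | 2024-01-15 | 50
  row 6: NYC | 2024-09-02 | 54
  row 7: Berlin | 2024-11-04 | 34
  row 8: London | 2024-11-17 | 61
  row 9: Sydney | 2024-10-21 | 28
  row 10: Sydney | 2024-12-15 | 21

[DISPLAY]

City  │Date      │Age                       
──────┼──────────┼───                       
Tokyo │2024-12-21│61                        
London│2024-08-01│20                        
Berlin│2024-06-17│30                        
Sydney│2024-07-02│52                        
Berlin│2024-08-18│52                        
Paris │2024-01-15│50                        
NYC   │2024-09-02│54                        
Berlin│2024-11-04│34                        
London│2024-11-17│61                        
Sydney│2024-10-21│28                        
Sydney│2024-12-15│21                        
                                            
                                            
                                            
                                            
                                            
                                            
                                            
                                            
                                            
                                            
                                            
                                            


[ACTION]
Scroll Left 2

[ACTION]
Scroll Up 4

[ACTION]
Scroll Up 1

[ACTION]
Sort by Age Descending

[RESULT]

City  │Date      │Ag▼                       
──────┼──────────┼───                       
Tokyo │2024-12-21│61                        
London│2024-11-17│61                        
NYC   │2024-09-02│54                        
Sydney│2024-07-02│52                        
Berlin│2024-08-18│52                        
Paris │2024-01-15│50                        
Berlin│2024-11-04│34                        
Berlin│2024-06-17│30                        
Sydney│2024-10-21│28                        
Sydney│2024-12-15│21                        
London│2024-08-01│20                        
                                            
                                            
                                            
                                            
                                            
                                            
                                            
                                            
                                            
                                            
                                            
                                            


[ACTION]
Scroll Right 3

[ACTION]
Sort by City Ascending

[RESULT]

City ▲│Date      │Age                       
──────┼──────────┼───                       
Berlin│2024-08-18│52                        
Berlin│2024-11-04│34                        
Berlin│2024-06-17│30                        
London│2024-11-17│61                        
London│2024-08-01│20                        
NYC   │2024-09-02│54                        
Paris │2024-01-15│50                        
Sydney│2024-07-02│52                        
Sydney│2024-10-21│28                        
Sydney│2024-12-15│21                        
Tokyo │2024-12-21│61                        
                                            
                                            
                                            
                                            
                                            
                                            
                                            
                                            
                                            
                                            
                                            
                                            
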